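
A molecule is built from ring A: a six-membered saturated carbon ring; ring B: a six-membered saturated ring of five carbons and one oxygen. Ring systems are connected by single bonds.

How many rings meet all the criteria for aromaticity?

0

Ring A has only sp³ atoms, so it is not fully conjugated — not aromatic (cyclohexane).
Ring B has only sp³ atoms, so it is not fully conjugated — not aromatic (tetrahydropyran).
No ring is aromatic. Total: 0.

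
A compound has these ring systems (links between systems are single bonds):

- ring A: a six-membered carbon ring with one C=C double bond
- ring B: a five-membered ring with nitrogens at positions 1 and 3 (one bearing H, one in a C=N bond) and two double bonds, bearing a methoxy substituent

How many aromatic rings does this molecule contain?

Ring A has four sp³ carbons, so it is not fully conjugated — not aromatic (cyclohexene).
Ring B has a continuous p-orbital overlap around the ring; 2 ring double bonds (4 π electrons) plus a heteroatom lone pair (2) give 6 π electrons. Since 6 = 4n+2 (n=1), ring B is aromatic (imidazole).
Aromatic: B. Total: 1.

1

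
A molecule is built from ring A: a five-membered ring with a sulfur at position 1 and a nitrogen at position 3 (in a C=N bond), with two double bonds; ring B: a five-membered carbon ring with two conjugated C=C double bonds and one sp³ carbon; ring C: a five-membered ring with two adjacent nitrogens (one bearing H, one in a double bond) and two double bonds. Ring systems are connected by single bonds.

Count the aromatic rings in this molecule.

Ring A has a continuous p-orbital overlap around the ring; 2 ring double bonds (4 π electrons) plus a heteroatom lone pair (2) give 6 π electrons. That satisfies 4n+2 with n=1, so ring A is aromatic (thiazole).
Ring B has one sp³ carbon, so it is not fully conjugated — not aromatic (cyclopentadiene).
Ring C is fully conjugated (every ring atom contributes a p orbital); 2 ring double bonds (4 π electrons) plus a heteroatom lone pair (2) give 6 π electrons. 6 = 4(1)+2, so ring C is aromatic (pyrazole).
Aromatic: A, C. Total: 2.

2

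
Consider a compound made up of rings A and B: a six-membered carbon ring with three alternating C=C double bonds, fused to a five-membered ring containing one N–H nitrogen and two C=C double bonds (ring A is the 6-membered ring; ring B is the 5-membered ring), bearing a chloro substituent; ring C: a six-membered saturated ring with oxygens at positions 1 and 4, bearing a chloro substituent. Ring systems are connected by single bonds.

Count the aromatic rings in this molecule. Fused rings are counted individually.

2

Rings A and B form a fused bicyclic system (with one N–H) with 9 sp² atoms and 10 π electrons from ring double bonds plus a heteroatom lone pair. 10 = 4(2)+2, so the system is aromatic and both rings count as aromatic (indole).
Ring C has only sp³ atoms, so it is not fully conjugated — not aromatic (1,4-dioxane).
Aromatic: A, B. Total: 2.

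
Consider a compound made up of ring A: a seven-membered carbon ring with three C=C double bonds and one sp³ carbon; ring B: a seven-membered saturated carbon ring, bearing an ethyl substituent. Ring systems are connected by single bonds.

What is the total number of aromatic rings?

Ring A has one sp³ carbon, so it is not fully conjugated — not aromatic (cycloheptatriene).
Ring B has only sp³ atoms, so it is not fully conjugated — not aromatic (cycloheptane).
No ring is aromatic. Total: 0.

0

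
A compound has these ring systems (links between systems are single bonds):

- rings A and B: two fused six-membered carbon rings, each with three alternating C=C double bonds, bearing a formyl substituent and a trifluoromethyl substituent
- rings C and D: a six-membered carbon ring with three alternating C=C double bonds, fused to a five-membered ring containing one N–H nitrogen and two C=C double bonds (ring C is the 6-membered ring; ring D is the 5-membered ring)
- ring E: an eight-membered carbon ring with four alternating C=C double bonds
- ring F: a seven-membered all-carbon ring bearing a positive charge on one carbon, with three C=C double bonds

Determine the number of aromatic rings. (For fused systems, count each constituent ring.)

Rings A and B form a fused bicyclic system with 10 sp² atoms and 10 π electrons from ring double bonds. 10 = 4(2)+2, so the system is aromatic and both rings count as aromatic (naphthalene).
Rings C and D form a fused bicyclic system (with one N–H) with 9 sp² atoms and 10 π electrons from ring double bonds plus a heteroatom lone pair. 10 = 4(2)+2, so the system is aromatic and both rings count as aromatic (indole).
Ring E has only sp² ring atoms; a planar conformation would have a fully conjugated π system of 8 electrons. But 8 = 4(2), which is 4n not 4n+2, so ring E is not aromatic (cyclooctatetraene) — cyclooctatetraene distorts into a non-planar tub to avoid antiaromaticity.
Ring F is planar and fully conjugated; 3 ring double bonds (6 π electrons) plus the carbocation's empty p orbital (0, but keeps the ring conjugated) give 6 π electrons. 6 = 4(1)+2, so ring F is aromatic (tropylium cation).
Aromatic: A, B, C, D, F. Total: 5.

5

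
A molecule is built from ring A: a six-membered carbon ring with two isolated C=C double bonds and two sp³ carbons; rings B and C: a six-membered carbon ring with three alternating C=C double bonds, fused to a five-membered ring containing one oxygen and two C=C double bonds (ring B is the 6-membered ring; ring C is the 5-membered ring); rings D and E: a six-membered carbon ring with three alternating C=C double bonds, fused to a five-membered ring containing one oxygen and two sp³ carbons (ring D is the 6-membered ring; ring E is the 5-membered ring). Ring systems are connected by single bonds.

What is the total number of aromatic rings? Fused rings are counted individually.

Ring A has two sp³ carbons, so it is not fully conjugated — not aromatic (1,4-cyclohexadiene).
Rings B and C form a fused bicyclic system (with one oxygen) with 9 sp² atoms and 10 π electrons from ring double bonds plus a heteroatom lone pair. 10 = 4(2)+2, so the system is aromatic and both rings count as aromatic (benzofuran).
Ring D is planar and fully conjugated; 3 ring double bonds give 6 π electrons. That satisfies 4n+2 with n=1, so ring D is aromatic (benzene ring).
Ring E has two sp³ carbons, so it is not fully conjugated — not aromatic (oxolane ring).
Aromatic: B, C, D. Total: 3.

3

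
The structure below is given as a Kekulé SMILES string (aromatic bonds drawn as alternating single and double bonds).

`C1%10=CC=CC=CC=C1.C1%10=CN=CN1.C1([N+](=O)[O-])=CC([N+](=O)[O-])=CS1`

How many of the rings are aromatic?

2

The SMILES encodes an eight-membered carbon ring with four alternating C=C double bonds; a five-membered ring with nitrogens at positions 1 and 3 (one bearing H, one in a C=N bond) and two double bonds; a five-membered ring of four carbons and one sulfur, with two C=C double bonds.
The 8-membered ring has only sp² ring atoms; a planar conformation would have a fully conjugated π system of 8 electrons. But 8 = 4(2), which is 4n not 4n+2, so it is not aromatic (cyclooctatetraene) — cyclooctatetraene distorts into a non-planar tub to avoid antiaromaticity.
The 5-membered ring with two nitrogens (one N–H, one =N–) is fully conjugated (every ring atom contributes a p orbital); 2 ring double bonds (4 π electrons) plus a heteroatom lone pair (2) give 6 π electrons. 6 = 4(1)+2, so it is aromatic (imidazole).
The 5-membered ring with one sulfur has a continuous p-orbital overlap around the ring; 2 ring double bonds (4 π electrons) plus a heteroatom lone pair (2) give 6 π electrons. That satisfies 4n+2 with n=1, so it is aromatic (thiophene).
2 of the 3 rings are aromatic. Total: 2.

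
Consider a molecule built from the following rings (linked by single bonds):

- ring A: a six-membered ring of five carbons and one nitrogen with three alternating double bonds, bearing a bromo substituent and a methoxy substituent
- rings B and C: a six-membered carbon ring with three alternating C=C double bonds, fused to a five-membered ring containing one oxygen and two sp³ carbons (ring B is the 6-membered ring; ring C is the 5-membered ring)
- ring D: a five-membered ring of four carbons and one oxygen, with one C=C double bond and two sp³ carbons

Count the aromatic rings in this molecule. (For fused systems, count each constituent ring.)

2

Ring A has a continuous p-orbital overlap around the ring; 3 ring double bonds give 6 π electrons. 6 = 4(1)+2, so ring A is aromatic (pyridine).
Ring B is fully conjugated (every ring atom contributes a p orbital); 3 ring double bonds give 6 π electrons. That satisfies 4n+2 with n=1, so ring B is aromatic (benzene ring).
Ring C has two sp³ carbons, so it is not fully conjugated — not aromatic (oxolane ring).
Ring D has two sp³ carbons, so it is not fully conjugated — not aromatic (2,3-dihydrofuran).
Aromatic: A, B. Total: 2.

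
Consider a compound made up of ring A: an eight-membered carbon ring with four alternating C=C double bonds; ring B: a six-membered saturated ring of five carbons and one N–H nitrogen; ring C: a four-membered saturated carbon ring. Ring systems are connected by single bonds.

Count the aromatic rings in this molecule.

0

Ring A has only sp² ring atoms; a planar conformation would have a fully conjugated π system of 8 electrons. But 8 = 4(2), which is 4n not 4n+2, so ring A is not aromatic (cyclooctatetraene) — cyclooctatetraene distorts into a non-planar tub to avoid antiaromaticity.
Ring B has only sp³ atoms, so it is not fully conjugated — not aromatic (piperidine).
Ring C has only sp³ atoms, so it is not fully conjugated — not aromatic (cyclobutane).
No ring is aromatic. Total: 0.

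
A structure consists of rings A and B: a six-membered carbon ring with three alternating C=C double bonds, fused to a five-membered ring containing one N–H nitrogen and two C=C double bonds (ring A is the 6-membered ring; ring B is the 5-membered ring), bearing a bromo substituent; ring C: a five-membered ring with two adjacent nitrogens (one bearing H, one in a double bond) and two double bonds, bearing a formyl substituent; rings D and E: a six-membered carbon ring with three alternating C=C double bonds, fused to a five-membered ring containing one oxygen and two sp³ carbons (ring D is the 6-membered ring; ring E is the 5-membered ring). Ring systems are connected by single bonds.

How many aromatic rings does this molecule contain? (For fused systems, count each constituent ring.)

Rings A and B form a fused bicyclic system (with one N–H) with 9 sp² atoms and 10 π electrons from ring double bonds plus a heteroatom lone pair. 10 = 4(2)+2, so the system is aromatic and both rings count as aromatic (indole).
Ring C is fully conjugated (every ring atom contributes a p orbital); 2 ring double bonds (4 π electrons) plus a heteroatom lone pair (2) give 6 π electrons. That satisfies 4n+2 with n=1, so ring C is aromatic (pyrazole).
Ring D is fully conjugated (every ring atom contributes a p orbital); 3 ring double bonds give 6 π electrons. Since 6 = 4n+2 (n=1), ring D is aromatic (benzene ring).
Ring E has two sp³ carbons, so it is not fully conjugated — not aromatic (oxolane ring).
Aromatic: A, B, C, D. Total: 4.

4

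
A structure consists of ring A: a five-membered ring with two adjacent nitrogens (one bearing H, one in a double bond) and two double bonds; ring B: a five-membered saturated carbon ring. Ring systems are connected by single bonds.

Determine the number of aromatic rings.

Ring A is planar and fully conjugated; 2 ring double bonds (4 π electrons) plus a heteroatom lone pair (2) give 6 π electrons. That satisfies 4n+2 with n=1, so ring A is aromatic (pyrazole).
Ring B has only sp³ atoms, so it is not fully conjugated — not aromatic (cyclopentane).
Aromatic: A. Total: 1.

1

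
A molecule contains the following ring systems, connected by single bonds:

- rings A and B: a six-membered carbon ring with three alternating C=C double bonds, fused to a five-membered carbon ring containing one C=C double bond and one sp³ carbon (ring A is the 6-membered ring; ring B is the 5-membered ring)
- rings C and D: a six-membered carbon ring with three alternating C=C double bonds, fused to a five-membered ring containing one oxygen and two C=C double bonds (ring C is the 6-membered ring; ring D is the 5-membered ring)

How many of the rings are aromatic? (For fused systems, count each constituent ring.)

Ring A is planar and fully conjugated; 3 ring double bonds give 6 π electrons. Since 6 = 4n+2 (n=1), ring A is aromatic (benzene ring).
Ring B has one sp³ carbon, so it is not fully conjugated — not aromatic (cyclopentene ring).
Rings C and D form a fused bicyclic system (with one oxygen) with 9 sp² atoms and 10 π electrons from ring double bonds plus a heteroatom lone pair. 10 = 4(2)+2, so the system is aromatic and both rings count as aromatic (benzofuran).
Aromatic: A, C, D. Total: 3.

3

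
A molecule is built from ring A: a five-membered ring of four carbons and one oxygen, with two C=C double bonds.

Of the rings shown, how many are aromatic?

1

Ring A is planar and fully conjugated; 2 ring double bonds (4 π electrons) plus a heteroatom lone pair (2) give 6 π electrons. Since 6 = 4n+2 (n=1), ring A is aromatic (furan).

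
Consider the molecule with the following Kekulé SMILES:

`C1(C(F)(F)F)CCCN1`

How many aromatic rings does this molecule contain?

The SMILES encodes a five-membered saturated ring of four carbons and one N–H nitrogen.
The 5-membered ring with one N–H has only sp³ atoms, so it is not fully conjugated — not aromatic (pyrrolidine).

0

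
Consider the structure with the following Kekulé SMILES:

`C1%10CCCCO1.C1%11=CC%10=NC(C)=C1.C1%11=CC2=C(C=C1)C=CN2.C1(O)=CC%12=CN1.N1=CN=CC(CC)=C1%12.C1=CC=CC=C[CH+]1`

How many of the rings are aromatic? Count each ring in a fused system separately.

The SMILES encodes a six-membered saturated ring of five carbons and one oxygen; a six-membered ring of five carbons and one nitrogen with three alternating double bonds; a six-membered carbon ring with three alternating C=C double bonds, fused to a five-membered ring containing one N–H nitrogen and two C=C double bonds; a five-membered ring of four carbons and one nitrogen bearing a hydrogen, with two C=C double bonds; a six-membered ring with nitrogens at positions 1 and 3 and three alternating double bonds; a seven-membered all-carbon ring bearing a positive charge on one carbon, with three C=C double bonds.
The 6-membered ring with one oxygen has only sp³ atoms, so it is not fully conjugated — not aromatic (tetrahydropyran).
The 6-membered ring with one nitrogen has a continuous p-orbital overlap around the ring; 3 ring double bonds give 6 π electrons. That satisfies 4n+2 with n=1, so it is aromatic (pyridine).
The fused 6/5-membered bicyclic (with one N–H) is a single π system with 9 sp² atoms and 10 π electrons from ring double bonds plus a heteroatom lone pair. 10 = 4(2)+2, so the system is aromatic and both rings count as aromatic (indole).
The 5-membered ring with one N–H has a continuous p-orbital overlap around the ring; 2 ring double bonds (4 π electrons) plus a heteroatom lone pair (2) give 6 π electrons. Since 6 = 4n+2 (n=1), it is aromatic (pyrrole).
The 6-membered ring with two nitrogens (1,3) has a continuous p-orbital overlap around the ring; 3 ring double bonds give 6 π electrons. 6 = 4(1)+2, so it is aromatic (pyrimidine).
The 7-membered ring is planar and fully conjugated; 3 ring double bonds (6 π electrons) plus the carbocation's empty p orbital (0, but keeps the ring conjugated) give 6 π electrons. Since 6 = 4n+2 (n=1), it is aromatic (tropylium cation).
6 of the 7 rings are aromatic. Total: 6.

6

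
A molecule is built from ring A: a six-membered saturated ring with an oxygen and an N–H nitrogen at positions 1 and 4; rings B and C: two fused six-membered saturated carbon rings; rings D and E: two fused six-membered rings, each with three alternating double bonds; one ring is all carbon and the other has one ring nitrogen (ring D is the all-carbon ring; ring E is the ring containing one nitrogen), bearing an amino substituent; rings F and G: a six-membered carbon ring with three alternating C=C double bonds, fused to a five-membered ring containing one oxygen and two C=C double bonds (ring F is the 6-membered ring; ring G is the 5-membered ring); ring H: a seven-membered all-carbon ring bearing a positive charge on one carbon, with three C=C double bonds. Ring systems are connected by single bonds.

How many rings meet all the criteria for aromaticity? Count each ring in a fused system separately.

Ring A has only sp³ atoms, so it is not fully conjugated — not aromatic (morpholine).
Ring B has only sp³ atoms, so it is not fully conjugated — not aromatic (cyclohexane ring).
Ring C has only sp³ atoms, so it is not fully conjugated — not aromatic (cyclohexane ring).
Rings D and E form a fused bicyclic system (with one nitrogen) with 10 sp² atoms and 10 π electrons from ring double bonds. 10 = 4(2)+2, so the system is aromatic and both rings count as aromatic (quinoline).
Rings F and G form a fused bicyclic system (with one oxygen) with 9 sp² atoms and 10 π electrons from ring double bonds plus a heteroatom lone pair. 10 = 4(2)+2, so the system is aromatic and both rings count as aromatic (benzofuran).
Ring H has a continuous p-orbital overlap around the ring; 3 ring double bonds (6 π electrons) plus the carbocation's empty p orbital (0, but keeps the ring conjugated) give 6 π electrons. Since 6 = 4n+2 (n=1), ring H is aromatic (tropylium cation).
Aromatic: D, E, F, G, H. Total: 5.

5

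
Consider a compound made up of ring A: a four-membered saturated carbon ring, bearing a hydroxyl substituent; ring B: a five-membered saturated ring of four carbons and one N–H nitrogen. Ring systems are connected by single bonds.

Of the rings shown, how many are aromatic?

Ring A has only sp³ atoms, so it is not fully conjugated — not aromatic (cyclobutane).
Ring B has only sp³ atoms, so it is not fully conjugated — not aromatic (pyrrolidine).
No ring is aromatic. Total: 0.

0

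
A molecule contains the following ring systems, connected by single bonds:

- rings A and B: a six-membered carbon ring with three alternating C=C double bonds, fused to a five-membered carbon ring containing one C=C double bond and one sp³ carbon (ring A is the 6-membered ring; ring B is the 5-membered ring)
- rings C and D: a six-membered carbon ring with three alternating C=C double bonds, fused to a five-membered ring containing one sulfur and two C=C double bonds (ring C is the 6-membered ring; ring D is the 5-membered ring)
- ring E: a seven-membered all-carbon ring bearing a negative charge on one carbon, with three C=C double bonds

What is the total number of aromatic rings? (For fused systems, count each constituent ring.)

3

Ring A is fully conjugated (every ring atom contributes a p orbital); 3 ring double bonds give 6 π electrons. That satisfies 4n+2 with n=1, so ring A is aromatic (benzene ring).
Ring B has one sp³ carbon, so it is not fully conjugated — not aromatic (cyclopentene ring).
Rings C and D form a fused bicyclic system (with one sulfur) with 9 sp² atoms and 10 π electrons from ring double bonds plus a heteroatom lone pair. 10 = 4(2)+2, so the system is aromatic and both rings count as aromatic (benzothiophene).
Ring E has only sp² ring atoms; a planar conformation would have a fully conjugated π system of 8 electrons. But 8 = 4(2), which is 4n not 4n+2, so ring E is not aromatic (cycloheptatrienyl anion).
Aromatic: A, C, D. Total: 3.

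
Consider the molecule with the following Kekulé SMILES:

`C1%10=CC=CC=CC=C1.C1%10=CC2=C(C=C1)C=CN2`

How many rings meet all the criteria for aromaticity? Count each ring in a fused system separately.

The SMILES encodes an eight-membered carbon ring with four alternating C=C double bonds; a six-membered carbon ring with three alternating C=C double bonds, fused to a five-membered ring containing one N–H nitrogen and two C=C double bonds.
The 8-membered ring has only sp² ring atoms; a planar conformation would have a fully conjugated π system of 8 electrons. But 8 = 4(2), which is 4n not 4n+2, so it is not aromatic (cyclooctatetraene) — cyclooctatetraene distorts into a non-planar tub to avoid antiaromaticity.
The fused 6/5-membered bicyclic (with one N–H) is a single π system with 9 sp² atoms and 10 π electrons from ring double bonds plus a heteroatom lone pair. 10 = 4(2)+2, so the system is aromatic and both rings count as aromatic (indole).
2 of the 3 rings are aromatic. Total: 2.

2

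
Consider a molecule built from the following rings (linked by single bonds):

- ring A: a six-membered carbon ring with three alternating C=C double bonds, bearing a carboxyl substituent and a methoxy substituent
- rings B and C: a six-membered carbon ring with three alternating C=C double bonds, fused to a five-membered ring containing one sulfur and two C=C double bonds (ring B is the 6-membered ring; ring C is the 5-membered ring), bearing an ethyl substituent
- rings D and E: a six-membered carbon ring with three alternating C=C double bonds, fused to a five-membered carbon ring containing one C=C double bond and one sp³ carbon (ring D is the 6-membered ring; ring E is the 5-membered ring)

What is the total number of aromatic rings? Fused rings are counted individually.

4

Ring A is planar and fully conjugated; 3 ring double bonds give 6 π electrons. 6 = 4(1)+2, so ring A is aromatic (benzene).
Rings B and C form a fused bicyclic system (with one sulfur) with 9 sp² atoms and 10 π electrons from ring double bonds plus a heteroatom lone pair. 10 = 4(2)+2, so the system is aromatic and both rings count as aromatic (benzothiophene).
Ring D is fully conjugated (every ring atom contributes a p orbital); 3 ring double bonds give 6 π electrons. Since 6 = 4n+2 (n=1), ring D is aromatic (benzene ring).
Ring E has one sp³ carbon, so it is not fully conjugated — not aromatic (cyclopentene ring).
Aromatic: A, B, C, D. Total: 4.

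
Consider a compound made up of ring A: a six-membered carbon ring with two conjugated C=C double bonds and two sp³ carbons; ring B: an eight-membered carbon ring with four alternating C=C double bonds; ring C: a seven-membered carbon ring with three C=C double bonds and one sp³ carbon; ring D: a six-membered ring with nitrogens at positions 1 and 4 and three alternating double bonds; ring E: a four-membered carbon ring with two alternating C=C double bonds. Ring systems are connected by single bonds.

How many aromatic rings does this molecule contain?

Ring A has two sp³ carbons, so it is not fully conjugated — not aromatic (1,3-cyclohexadiene).
Ring B has only sp² ring atoms; a planar conformation would have a fully conjugated π system of 8 electrons. But 8 = 4(2), which is 4n not 4n+2, so ring B is not aromatic (cyclooctatetraene) — cyclooctatetraene distorts into a non-planar tub to avoid antiaromaticity.
Ring C has one sp³ carbon, so it is not fully conjugated — not aromatic (cycloheptatriene).
Ring D is planar and fully conjugated; 3 ring double bonds give 6 π electrons. That satisfies 4n+2 with n=1, so ring D is aromatic (pyrazine).
Ring E has only sp² ring atoms; a planar conformation would have a fully conjugated π system of 4 electrons. But 4 = 4(1), which is 4n not 4n+2, so ring E is not aromatic (cyclobutadiene) — cyclobutadiene is antiaromatic and distorts to a rectangle.
Aromatic: D. Total: 1.

1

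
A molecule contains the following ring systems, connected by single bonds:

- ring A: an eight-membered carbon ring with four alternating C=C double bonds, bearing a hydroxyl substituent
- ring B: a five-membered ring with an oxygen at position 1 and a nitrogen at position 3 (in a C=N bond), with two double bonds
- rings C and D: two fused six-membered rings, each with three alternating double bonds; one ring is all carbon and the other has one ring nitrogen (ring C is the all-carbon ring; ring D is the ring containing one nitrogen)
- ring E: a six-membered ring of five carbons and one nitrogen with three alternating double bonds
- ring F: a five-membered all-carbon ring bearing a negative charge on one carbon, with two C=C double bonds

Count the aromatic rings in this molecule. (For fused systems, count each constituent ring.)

5

Ring A has only sp² ring atoms; a planar conformation would have a fully conjugated π system of 8 electrons. But 8 = 4(2), which is 4n not 4n+2, so ring A is not aromatic (cyclooctatetraene) — cyclooctatetraene distorts into a non-planar tub to avoid antiaromaticity.
Ring B has a continuous p-orbital overlap around the ring; 2 ring double bonds (4 π electrons) plus a heteroatom lone pair (2) give 6 π electrons. Since 6 = 4n+2 (n=1), ring B is aromatic (oxazole).
Rings C and D form a fused bicyclic system (with one nitrogen) with 10 sp² atoms and 10 π electrons from ring double bonds. 10 = 4(2)+2, so the system is aromatic and both rings count as aromatic (quinoline).
Ring E is fully conjugated (every ring atom contributes a p orbital); 3 ring double bonds give 6 π electrons. 6 = 4(1)+2, so ring E is aromatic (pyridine).
Ring F has a continuous p-orbital overlap around the ring; 2 ring double bonds (4 π electrons) plus the carbanion lone pair (2) give 6 π electrons. That satisfies 4n+2 with n=1, so ring F is aromatic (cyclopentadienyl anion).
Aromatic: B, C, D, E, F. Total: 5.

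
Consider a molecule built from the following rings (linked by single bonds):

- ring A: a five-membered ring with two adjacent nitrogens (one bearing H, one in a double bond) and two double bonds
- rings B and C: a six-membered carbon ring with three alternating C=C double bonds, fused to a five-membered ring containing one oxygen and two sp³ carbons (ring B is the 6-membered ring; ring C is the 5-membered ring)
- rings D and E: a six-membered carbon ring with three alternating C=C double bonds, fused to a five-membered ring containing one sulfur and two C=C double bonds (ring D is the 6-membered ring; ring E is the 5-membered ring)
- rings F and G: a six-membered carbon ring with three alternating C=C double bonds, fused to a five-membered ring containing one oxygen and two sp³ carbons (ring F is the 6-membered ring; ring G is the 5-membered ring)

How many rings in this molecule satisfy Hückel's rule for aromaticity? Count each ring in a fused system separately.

5

Ring A has a continuous p-orbital overlap around the ring; 2 ring double bonds (4 π electrons) plus a heteroatom lone pair (2) give 6 π electrons. 6 = 4(1)+2, so ring A is aromatic (pyrazole).
Ring B is fully conjugated (every ring atom contributes a p orbital); 3 ring double bonds give 6 π electrons. 6 = 4(1)+2, so ring B is aromatic (benzene ring).
Ring C has two sp³ carbons, so it is not fully conjugated — not aromatic (oxolane ring).
Rings D and E form a fused bicyclic system (with one sulfur) with 9 sp² atoms and 10 π electrons from ring double bonds plus a heteroatom lone pair. 10 = 4(2)+2, so the system is aromatic and both rings count as aromatic (benzothiophene).
Ring F has a continuous p-orbital overlap around the ring; 3 ring double bonds give 6 π electrons. Since 6 = 4n+2 (n=1), ring F is aromatic (benzene ring).
Ring G has two sp³ carbons, so it is not fully conjugated — not aromatic (oxolane ring).
Aromatic: A, B, D, E, F. Total: 5.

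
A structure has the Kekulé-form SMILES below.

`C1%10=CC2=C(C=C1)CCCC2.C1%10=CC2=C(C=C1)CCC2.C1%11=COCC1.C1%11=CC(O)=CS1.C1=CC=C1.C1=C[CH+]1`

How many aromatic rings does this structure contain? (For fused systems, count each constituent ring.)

The SMILES encodes a six-membered carbon ring with three alternating C=C double bonds, fused to a saturated six-membered carbon ring; a six-membered carbon ring with three alternating C=C double bonds, fused to a saturated five-membered carbon ring; a five-membered ring of four carbons and one oxygen, with one C=C double bond and two sp³ carbons; a five-membered ring of four carbons and one sulfur, with two C=C double bonds; a four-membered carbon ring with two alternating C=C double bonds; a three-membered all-carbon ring bearing a positive charge on one carbon, with one C=C double bond.
The 6-membered ring is planar and fully conjugated; 3 ring double bonds give 6 π electrons. Since 6 = 4n+2 (n=1), it is aromatic (benzene ring).
The second 6-membered ring has four sp³ carbons, so it is not fully conjugated — not aromatic (cyclohexane ring).
The third 6-membered ring is planar and fully conjugated; 3 ring double bonds give 6 π electrons. That satisfies 4n+2 with n=1, so it is aromatic (benzene ring).
The 5-membered ring has three sp³ carbons, so it is not fully conjugated — not aromatic (cyclopentane ring).
The 5-membered ring with one oxygen has two sp³ carbons, so it is not fully conjugated — not aromatic (2,3-dihydrofuran).
The 5-membered ring with one sulfur is planar and fully conjugated; 2 ring double bonds (4 π electrons) plus a heteroatom lone pair (2) give 6 π electrons. Since 6 = 4n+2 (n=1), it is aromatic (thiophene).
The 4-membered ring has only sp² ring atoms; a planar conformation would have a fully conjugated π system of 4 electrons. But 4 = 4(1), which is 4n not 4n+2, so it is not aromatic (cyclobutadiene) — cyclobutadiene is antiaromatic and distorts to a rectangle.
The 3-membered ring is planar and fully conjugated; 1 ring double bond (2 π electrons) plus the carbocation's empty p orbital (0, but keeps the ring conjugated) give 2 π electrons. Since 2 = 4n+2 (n=0), it is aromatic (cyclopropenyl cation).
4 of the 8 rings are aromatic. Total: 4.

4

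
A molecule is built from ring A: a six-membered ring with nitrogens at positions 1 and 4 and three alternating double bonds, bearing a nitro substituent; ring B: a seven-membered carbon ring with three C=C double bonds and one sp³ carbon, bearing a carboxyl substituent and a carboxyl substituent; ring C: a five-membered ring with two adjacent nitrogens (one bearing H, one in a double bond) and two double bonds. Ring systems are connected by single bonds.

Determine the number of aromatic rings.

2

Ring A is planar and fully conjugated; 3 ring double bonds give 6 π electrons. That satisfies 4n+2 with n=1, so ring A is aromatic (pyrazine).
Ring B has one sp³ carbon, so it is not fully conjugated — not aromatic (cycloheptatriene).
Ring C is planar and fully conjugated; 2 ring double bonds (4 π electrons) plus a heteroatom lone pair (2) give 6 π electrons. Since 6 = 4n+2 (n=1), ring C is aromatic (pyrazole).
Aromatic: A, C. Total: 2.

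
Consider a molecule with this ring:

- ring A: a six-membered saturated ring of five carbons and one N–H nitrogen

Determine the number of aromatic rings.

0

Ring A has only sp³ atoms, so it is not fully conjugated — not aromatic (piperidine).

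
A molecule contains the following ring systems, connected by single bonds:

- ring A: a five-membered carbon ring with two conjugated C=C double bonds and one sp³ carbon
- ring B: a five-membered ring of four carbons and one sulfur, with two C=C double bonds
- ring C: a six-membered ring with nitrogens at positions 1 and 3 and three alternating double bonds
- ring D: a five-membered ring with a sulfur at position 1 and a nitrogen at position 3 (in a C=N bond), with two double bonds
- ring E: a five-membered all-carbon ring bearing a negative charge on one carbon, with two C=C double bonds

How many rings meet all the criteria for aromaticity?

4

Ring A has one sp³ carbon, so it is not fully conjugated — not aromatic (cyclopentadiene).
Ring B has a continuous p-orbital overlap around the ring; 2 ring double bonds (4 π electrons) plus a heteroatom lone pair (2) give 6 π electrons. That satisfies 4n+2 with n=1, so ring B is aromatic (thiophene).
Ring C has a continuous p-orbital overlap around the ring; 3 ring double bonds give 6 π electrons. That satisfies 4n+2 with n=1, so ring C is aromatic (pyrimidine).
Ring D is fully conjugated (every ring atom contributes a p orbital); 2 ring double bonds (4 π electrons) plus a heteroatom lone pair (2) give 6 π electrons. Since 6 = 4n+2 (n=1), ring D is aromatic (thiazole).
Ring E has a continuous p-orbital overlap around the ring; 2 ring double bonds (4 π electrons) plus the carbanion lone pair (2) give 6 π electrons. That satisfies 4n+2 with n=1, so ring E is aromatic (cyclopentadienyl anion).
Aromatic: B, C, D, E. Total: 4.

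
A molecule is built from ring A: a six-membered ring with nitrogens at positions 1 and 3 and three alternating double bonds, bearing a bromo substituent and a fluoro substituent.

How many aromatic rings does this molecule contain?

Ring A is planar and fully conjugated; 3 ring double bonds give 6 π electrons. Since 6 = 4n+2 (n=1), ring A is aromatic (pyrimidine).

1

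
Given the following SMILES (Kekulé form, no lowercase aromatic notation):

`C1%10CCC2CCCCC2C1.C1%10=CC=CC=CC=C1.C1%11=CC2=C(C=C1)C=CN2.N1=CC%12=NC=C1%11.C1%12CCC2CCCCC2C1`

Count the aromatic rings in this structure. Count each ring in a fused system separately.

The SMILES encodes two fused six-membered saturated carbon rings; an eight-membered carbon ring with four alternating C=C double bonds; a six-membered carbon ring with three alternating C=C double bonds, fused to a five-membered ring containing one N–H nitrogen and two C=C double bonds; a six-membered ring with nitrogens at positions 1 and 4 and three alternating double bonds; two fused six-membered saturated carbon rings.
The 6-membered ring has only sp³ atoms, so it is not fully conjugated — not aromatic (cyclohexane ring).
The second 6-membered ring has only sp³ atoms, so it is not fully conjugated — not aromatic (cyclohexane ring).
The 8-membered ring has only sp² ring atoms; a planar conformation would have a fully conjugated π system of 8 electrons. But 8 = 4(2), which is 4n not 4n+2, so it is not aromatic (cyclooctatetraene) — cyclooctatetraene distorts into a non-planar tub to avoid antiaromaticity.
The fused 6/5-membered bicyclic (with one N–H) is a single π system with 9 sp² atoms and 10 π electrons from ring double bonds plus a heteroatom lone pair. 10 = 4(2)+2, so the system is aromatic and both rings count as aromatic (indole).
The 6-membered ring with two nitrogens (1,4) is fully conjugated (every ring atom contributes a p orbital); 3 ring double bonds give 6 π electrons. Since 6 = 4n+2 (n=1), it is aromatic (pyrazine).
The third 6-membered ring has only sp³ atoms, so it is not fully conjugated — not aromatic (cyclohexane ring).
The fourth 6-membered ring has only sp³ atoms, so it is not fully conjugated — not aromatic (cyclohexane ring).
3 of the 8 rings are aromatic. Total: 3.

3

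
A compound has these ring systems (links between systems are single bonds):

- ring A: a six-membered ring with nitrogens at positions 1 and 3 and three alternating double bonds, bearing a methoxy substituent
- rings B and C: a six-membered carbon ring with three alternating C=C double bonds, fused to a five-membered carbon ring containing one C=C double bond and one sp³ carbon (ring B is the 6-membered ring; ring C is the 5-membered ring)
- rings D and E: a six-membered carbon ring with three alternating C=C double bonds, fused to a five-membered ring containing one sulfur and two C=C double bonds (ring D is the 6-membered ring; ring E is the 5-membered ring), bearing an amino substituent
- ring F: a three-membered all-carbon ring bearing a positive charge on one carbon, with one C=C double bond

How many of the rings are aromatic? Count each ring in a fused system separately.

5

Ring A is fully conjugated (every ring atom contributes a p orbital); 3 ring double bonds give 6 π electrons. That satisfies 4n+2 with n=1, so ring A is aromatic (pyrimidine).
Ring B has a continuous p-orbital overlap around the ring; 3 ring double bonds give 6 π electrons. That satisfies 4n+2 with n=1, so ring B is aromatic (benzene ring).
Ring C has one sp³ carbon, so it is not fully conjugated — not aromatic (cyclopentene ring).
Rings D and E form a fused bicyclic system (with one sulfur) with 9 sp² atoms and 10 π electrons from ring double bonds plus a heteroatom lone pair. 10 = 4(2)+2, so the system is aromatic and both rings count as aromatic (benzothiophene).
Ring F is planar and fully conjugated; 1 ring double bond (2 π electrons) plus the carbocation's empty p orbital (0, but keeps the ring conjugated) give 2 π electrons. Since 2 = 4n+2 (n=0), ring F is aromatic (cyclopropenyl cation).
Aromatic: A, B, D, E, F. Total: 5.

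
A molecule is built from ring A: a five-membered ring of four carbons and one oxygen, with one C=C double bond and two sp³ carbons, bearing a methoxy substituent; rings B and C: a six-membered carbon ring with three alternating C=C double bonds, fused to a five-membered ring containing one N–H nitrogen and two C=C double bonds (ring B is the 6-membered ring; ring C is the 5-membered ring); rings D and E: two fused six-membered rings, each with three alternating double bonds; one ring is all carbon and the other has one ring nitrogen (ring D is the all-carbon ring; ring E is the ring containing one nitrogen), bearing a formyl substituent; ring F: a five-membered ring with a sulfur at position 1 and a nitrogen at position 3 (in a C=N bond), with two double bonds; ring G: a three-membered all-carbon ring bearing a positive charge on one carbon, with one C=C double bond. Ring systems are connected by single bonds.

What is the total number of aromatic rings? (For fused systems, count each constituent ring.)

6

Ring A has two sp³ carbons, so it is not fully conjugated — not aromatic (2,3-dihydrofuran).
Rings B and C form a fused bicyclic system (with one N–H) with 9 sp² atoms and 10 π electrons from ring double bonds plus a heteroatom lone pair. 10 = 4(2)+2, so the system is aromatic and both rings count as aromatic (indole).
Rings D and E form a fused bicyclic system (with one nitrogen) with 10 sp² atoms and 10 π electrons from ring double bonds. 10 = 4(2)+2, so the system is aromatic and both rings count as aromatic (quinoline).
Ring F has a continuous p-orbital overlap around the ring; 2 ring double bonds (4 π electrons) plus a heteroatom lone pair (2) give 6 π electrons. That satisfies 4n+2 with n=1, so ring F is aromatic (thiazole).
Ring G has a continuous p-orbital overlap around the ring; 1 ring double bond (2 π electrons) plus the carbocation's empty p orbital (0, but keeps the ring conjugated) give 2 π electrons. Since 2 = 4n+2 (n=0), ring G is aromatic (cyclopropenyl cation).
Aromatic: B, C, D, E, F, G. Total: 6.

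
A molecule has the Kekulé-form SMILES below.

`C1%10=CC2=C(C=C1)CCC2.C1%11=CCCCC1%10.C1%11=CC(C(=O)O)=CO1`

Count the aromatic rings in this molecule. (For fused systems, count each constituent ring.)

The SMILES encodes a six-membered carbon ring with three alternating C=C double bonds, fused to a saturated five-membered carbon ring; a six-membered carbon ring with one C=C double bond; a five-membered ring of four carbons and one oxygen, with two C=C double bonds.
The 6-membered ring is planar and fully conjugated; 3 ring double bonds give 6 π electrons. 6 = 4(1)+2, so it is aromatic (benzene ring).
The 5-membered ring has three sp³ carbons, so it is not fully conjugated — not aromatic (cyclopentane ring).
The second 6-membered ring has four sp³ carbons, so it is not fully conjugated — not aromatic (cyclohexene).
The 5-membered ring with one oxygen is fully conjugated (every ring atom contributes a p orbital); 2 ring double bonds (4 π electrons) plus a heteroatom lone pair (2) give 6 π electrons. Since 6 = 4n+2 (n=1), it is aromatic (furan).
2 of the 4 rings are aromatic. Total: 2.

2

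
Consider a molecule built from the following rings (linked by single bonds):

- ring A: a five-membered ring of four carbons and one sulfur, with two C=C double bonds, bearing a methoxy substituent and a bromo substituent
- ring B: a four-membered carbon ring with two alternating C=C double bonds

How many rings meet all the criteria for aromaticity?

Ring A is planar and fully conjugated; 2 ring double bonds (4 π electrons) plus a heteroatom lone pair (2) give 6 π electrons. 6 = 4(1)+2, so ring A is aromatic (thiophene).
Ring B has only sp² ring atoms; a planar conformation would have a fully conjugated π system of 4 electrons. But 4 = 4(1), which is 4n not 4n+2, so ring B is not aromatic (cyclobutadiene) — cyclobutadiene is antiaromatic and distorts to a rectangle.
Aromatic: A. Total: 1.

1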